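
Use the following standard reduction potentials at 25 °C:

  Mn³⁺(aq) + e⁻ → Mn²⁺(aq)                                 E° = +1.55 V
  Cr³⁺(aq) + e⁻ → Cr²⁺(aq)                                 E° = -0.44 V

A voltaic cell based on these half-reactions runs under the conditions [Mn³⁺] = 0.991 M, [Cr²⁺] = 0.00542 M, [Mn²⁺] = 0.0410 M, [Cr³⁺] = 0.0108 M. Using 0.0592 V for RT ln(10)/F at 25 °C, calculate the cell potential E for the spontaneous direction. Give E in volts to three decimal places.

+2.054 V

Mn³⁺/Mn²⁺ is the cathode (higher E°), Cr³⁺/Cr²⁺ the anode: E°cell = +1.55 − (-0.44) = +1.99 V, n = 1.
Overall: Mn³⁺(aq) + Cr²⁺(aq) → Mn²⁺(aq) + Cr³⁺(aq)
Q = [Mn²⁺]·[Cr³⁺] / ([Mn³⁺]·[Cr²⁺]); log Q = -1.084.
E = E° − (0.0592/n) log Q = +1.99 − (0.0592/1)(-1.084) = +2.054 V.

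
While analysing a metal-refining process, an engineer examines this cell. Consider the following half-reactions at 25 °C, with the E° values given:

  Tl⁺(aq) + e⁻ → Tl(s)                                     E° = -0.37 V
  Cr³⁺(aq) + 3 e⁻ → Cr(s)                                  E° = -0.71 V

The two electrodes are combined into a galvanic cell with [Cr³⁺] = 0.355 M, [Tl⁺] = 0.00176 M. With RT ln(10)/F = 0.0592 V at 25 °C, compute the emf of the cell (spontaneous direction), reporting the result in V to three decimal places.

+0.186 V

Tl⁺/Tl is the cathode (higher E°), Cr³⁺/Cr the anode: E°cell = -0.37 − (-0.71) = +0.34 V, n = 3.
Overall: 3 Tl⁺(aq) + Cr(s) → 3 Tl(s) + Cr³⁺(aq)
Q = [Cr³⁺] / ([Tl⁺]^3); log Q = 7.814.
E = E° − (0.0592/n) log Q = +0.34 − (0.0592/3)(7.814) = +0.186 V.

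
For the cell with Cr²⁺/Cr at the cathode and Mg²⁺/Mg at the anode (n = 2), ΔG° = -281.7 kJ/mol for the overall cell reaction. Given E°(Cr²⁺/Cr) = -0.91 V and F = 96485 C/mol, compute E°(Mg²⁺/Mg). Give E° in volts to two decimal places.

E°cell = −ΔG°/(nF) = −(-281.7×10³)/((2)(96485)) = +1.460 V.
Since Cr²⁺/Cr is the cathode and Mg²⁺/Mg the anode, E°cell = E°(Cr²⁺/Cr) − E°(Mg²⁺/Mg).
So E°(Mg²⁺/Mg) = E°(Cr²⁺/Cr) − E°cell = (-0.91) − (+1.460) = -2.37 V.

-2.37 V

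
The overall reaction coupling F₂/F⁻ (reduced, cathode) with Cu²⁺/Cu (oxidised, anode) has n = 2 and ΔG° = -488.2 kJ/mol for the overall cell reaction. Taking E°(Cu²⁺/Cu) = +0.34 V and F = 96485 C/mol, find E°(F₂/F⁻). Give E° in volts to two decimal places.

E°cell = −ΔG°/(nF) = −(-488.2×10³)/((2)(96485)) = +2.530 V.
Since F₂/F⁻ is the cathode and Cu²⁺/Cu the anode, E°cell = E°(F₂/F⁻) − E°(Cu²⁺/Cu).
So E°(F₂/F⁻) = E°cell + E°(Cu²⁺/Cu) = +2.530 + (+0.34) = +2.87 V.

+2.87 V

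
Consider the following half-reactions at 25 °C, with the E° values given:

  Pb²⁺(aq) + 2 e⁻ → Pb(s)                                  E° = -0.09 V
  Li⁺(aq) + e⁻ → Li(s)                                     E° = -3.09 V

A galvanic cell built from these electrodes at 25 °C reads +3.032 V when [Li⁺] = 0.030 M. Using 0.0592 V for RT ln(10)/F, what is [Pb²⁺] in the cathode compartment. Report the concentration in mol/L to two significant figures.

Pb²⁺/Pb is the cathode, Li⁺/Li the anode: E°cell = +3.00 V, n = 2.
Overall reaction: Pb²⁺(aq) + 2 Li(s) → Pb(s) + 2 Li⁺(aq); Q = [Li⁺]^2/[Pb²⁺]^1.
From E = E° − (0.0592/n) log Q: log Q = (E° − E)·n/0.0592 = (+3.00 − (+3.032))·2/0.0592 = -1.0811.
So 1·log[Pb²⁺] = 2·log(0.03) − log Q = -3.0458 − (-1.0811) = -1.9647; [Pb²⁺] = 10^(-1.9647) ≈ 0.011 M.

0.011 M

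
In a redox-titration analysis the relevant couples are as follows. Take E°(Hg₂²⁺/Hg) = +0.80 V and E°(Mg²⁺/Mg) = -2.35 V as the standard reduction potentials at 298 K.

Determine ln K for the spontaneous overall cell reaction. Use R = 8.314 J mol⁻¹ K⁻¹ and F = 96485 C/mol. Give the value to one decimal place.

245.3

Cathode: Hg₂²⁺/Hg; anode: Mg²⁺/Mg. E°cell = (+0.80) − (-2.35) = +3.15 V, with n = 2.
ΔG° = −nFE° = −RT ln K, so ln K = nFE°/(RT) = (2)(96485)(+3.15) / ((8.314)(298)) = 245.343.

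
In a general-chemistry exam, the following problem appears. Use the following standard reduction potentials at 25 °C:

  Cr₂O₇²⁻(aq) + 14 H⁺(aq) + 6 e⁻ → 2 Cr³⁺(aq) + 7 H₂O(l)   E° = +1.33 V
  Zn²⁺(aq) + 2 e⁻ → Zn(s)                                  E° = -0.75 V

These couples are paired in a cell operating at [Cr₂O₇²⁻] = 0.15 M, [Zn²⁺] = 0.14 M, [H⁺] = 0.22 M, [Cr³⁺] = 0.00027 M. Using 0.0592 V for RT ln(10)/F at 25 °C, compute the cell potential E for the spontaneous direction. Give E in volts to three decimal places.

Cr₂O₇²⁻/Cr³⁺ is the cathode (higher E°), Zn²⁺/Zn the anode: E°cell = +1.33 − (-0.75) = +2.08 V, n = 6.
Overall: Cr₂O₇²⁻(aq) + 14 H⁺(aq) + 3 Zn(s) → 2 Cr³⁺(aq) + 7 H₂O(l) + 3 Zn²⁺(aq)
Q = [Cr³⁺]^2·[Zn²⁺]^3 / ([Cr₂O₇²⁻]·[H⁺]^14); log Q = 0.331.
E = E° − (0.0592/n) log Q = +2.08 − (0.0592/6)(0.331) = +2.077 V.

+2.077 V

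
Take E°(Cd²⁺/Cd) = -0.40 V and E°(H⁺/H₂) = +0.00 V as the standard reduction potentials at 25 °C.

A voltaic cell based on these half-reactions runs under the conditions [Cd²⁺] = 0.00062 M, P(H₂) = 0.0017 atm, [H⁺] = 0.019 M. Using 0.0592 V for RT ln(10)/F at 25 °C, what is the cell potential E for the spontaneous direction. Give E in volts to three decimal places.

+0.475 V

H⁺/H₂ is the cathode (higher E°), Cd²⁺/Cd the anode: E°cell = +0.00 − (-0.40) = +0.40 V, n = 2.
Overall: 2 H⁺(aq) + Cd(s) → H₂(g) + Cd²⁺(aq)
Q = P(H₂)·[Cd²⁺] / ([H⁺]^2); log Q = -2.535.
E = E° − (0.0592/n) log Q = +0.40 − (0.0592/2)(-2.535) = +0.475 V.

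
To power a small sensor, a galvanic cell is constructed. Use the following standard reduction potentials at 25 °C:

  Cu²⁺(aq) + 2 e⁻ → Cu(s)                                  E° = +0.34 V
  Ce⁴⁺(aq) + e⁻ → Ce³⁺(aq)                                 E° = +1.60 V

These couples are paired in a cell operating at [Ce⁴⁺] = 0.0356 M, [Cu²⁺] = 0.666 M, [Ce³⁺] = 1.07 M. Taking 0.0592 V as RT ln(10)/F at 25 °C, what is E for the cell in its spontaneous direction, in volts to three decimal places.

+1.178 V

Ce⁴⁺/Ce³⁺ is the cathode (higher E°), Cu²⁺/Cu the anode: E°cell = +1.60 − (+0.34) = +1.26 V, n = 2.
Overall: 2 Ce⁴⁺(aq) + Cu(s) → 2 Ce³⁺(aq) + Cu²⁺(aq)
Q = [Ce³⁺]^2·[Cu²⁺] / ([Ce⁴⁺]^2); log Q = 2.779.
E = E° − (0.0592/n) log Q = +1.26 − (0.0592/2)(2.779) = +1.178 V.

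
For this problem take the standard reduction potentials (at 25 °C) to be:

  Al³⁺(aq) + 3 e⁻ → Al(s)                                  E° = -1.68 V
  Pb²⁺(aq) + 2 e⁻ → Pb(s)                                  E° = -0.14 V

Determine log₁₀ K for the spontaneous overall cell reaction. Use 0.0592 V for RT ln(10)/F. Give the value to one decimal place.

Cathode: Pb²⁺/Pb; anode: Al³⁺/Al. E°cell = +1.54 V, n = 6.
log K = nE°cell / 0.0592 = (6)(+1.54) / 0.0592 = 156.1.

156.1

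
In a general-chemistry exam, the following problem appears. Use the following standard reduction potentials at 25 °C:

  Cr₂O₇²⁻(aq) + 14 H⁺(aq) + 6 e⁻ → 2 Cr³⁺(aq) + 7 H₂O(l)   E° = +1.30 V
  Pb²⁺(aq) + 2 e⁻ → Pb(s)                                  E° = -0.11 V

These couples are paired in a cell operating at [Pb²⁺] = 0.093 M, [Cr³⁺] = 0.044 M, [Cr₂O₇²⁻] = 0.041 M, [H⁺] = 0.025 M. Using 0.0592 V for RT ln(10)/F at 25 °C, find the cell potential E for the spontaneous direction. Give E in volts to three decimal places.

Cr₂O₇²⁻/Cr³⁺ is the cathode (higher E°), Pb²⁺/Pb the anode: E°cell = +1.30 − (-0.11) = +1.41 V, n = 6.
Overall: Cr₂O₇²⁻(aq) + 14 H⁺(aq) + 3 Pb(s) → 2 Cr³⁺(aq) + 7 H₂O(l) + 3 Pb²⁺(aq)
Q = [Cr³⁺]^2·[Pb²⁺]^3 / ([Cr₂O₇²⁻]·[H⁺]^14); log Q = 18.008.
E = E° − (0.0592/n) log Q = +1.41 − (0.0592/6)(18.008) = +1.232 V.

+1.232 V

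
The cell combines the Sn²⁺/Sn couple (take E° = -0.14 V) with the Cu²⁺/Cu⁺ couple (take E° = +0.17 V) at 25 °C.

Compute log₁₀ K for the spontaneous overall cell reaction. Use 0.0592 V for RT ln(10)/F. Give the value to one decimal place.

Cathode: Cu²⁺/Cu⁺; anode: Sn²⁺/Sn. E°cell = +0.31 V, n = 2.
log K = nE°cell / 0.0592 = (2)(+0.31) / 0.0592 = 10.5.

10.5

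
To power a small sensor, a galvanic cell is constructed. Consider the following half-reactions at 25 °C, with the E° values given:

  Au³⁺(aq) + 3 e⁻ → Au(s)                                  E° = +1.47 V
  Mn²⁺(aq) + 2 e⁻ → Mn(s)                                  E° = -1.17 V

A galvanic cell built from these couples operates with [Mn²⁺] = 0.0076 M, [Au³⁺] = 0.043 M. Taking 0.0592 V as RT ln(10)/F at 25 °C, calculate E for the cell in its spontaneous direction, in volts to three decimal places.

Au³⁺/Au is the cathode (higher E°), Mn²⁺/Mn the anode: E°cell = +1.47 − (-1.17) = +2.64 V, n = 6.
Overall: 2 Au³⁺(aq) + 3 Mn(s) → 2 Au(s) + 3 Mn²⁺(aq)
Q = [Mn²⁺]^3 / ([Au³⁺]^2); log Q = -3.624.
E = E° − (0.0592/n) log Q = +2.64 − (0.0592/6)(-3.624) = +2.676 V.

+2.676 V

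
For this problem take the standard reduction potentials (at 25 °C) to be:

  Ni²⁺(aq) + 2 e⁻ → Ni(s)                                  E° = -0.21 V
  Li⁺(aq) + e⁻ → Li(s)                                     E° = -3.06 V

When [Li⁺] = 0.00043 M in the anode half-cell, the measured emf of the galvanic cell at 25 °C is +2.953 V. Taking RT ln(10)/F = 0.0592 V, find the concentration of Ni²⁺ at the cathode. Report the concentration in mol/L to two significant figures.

Ni²⁺/Ni is the cathode, Li⁺/Li the anode: E°cell = +2.85 V, n = 2.
Overall reaction: Ni²⁺(aq) + 2 Li(s) → Ni(s) + 2 Li⁺(aq); Q = [Li⁺]^2/[Ni²⁺]^1.
From E = E° − (0.0592/n) log Q: log Q = (E° − E)·n/0.0592 = (+2.85 − (+2.953))·2/0.0592 = -3.4797.
So 1·log[Ni²⁺] = 2·log(0.00043) − log Q = -6.7331 − (-3.4797) = -3.2534; [Ni²⁺] = 10^(-3.2534) ≈ 0.00056 M.

0.00056 M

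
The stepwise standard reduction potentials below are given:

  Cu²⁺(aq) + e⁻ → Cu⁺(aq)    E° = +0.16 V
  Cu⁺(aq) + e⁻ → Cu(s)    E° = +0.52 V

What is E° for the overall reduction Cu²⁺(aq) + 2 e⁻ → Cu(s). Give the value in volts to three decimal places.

Standard free energies of sequential steps add: ΔG°₃ = ΔG°₁ + ΔG°₂, so n₃E°₃ = n₁E°₁ + n₂E°₂.
E°₃ = (1×+0.16 + 1×+0.52) / 2 = (+0.680) / 2 = +0.340 V.

+0.340 V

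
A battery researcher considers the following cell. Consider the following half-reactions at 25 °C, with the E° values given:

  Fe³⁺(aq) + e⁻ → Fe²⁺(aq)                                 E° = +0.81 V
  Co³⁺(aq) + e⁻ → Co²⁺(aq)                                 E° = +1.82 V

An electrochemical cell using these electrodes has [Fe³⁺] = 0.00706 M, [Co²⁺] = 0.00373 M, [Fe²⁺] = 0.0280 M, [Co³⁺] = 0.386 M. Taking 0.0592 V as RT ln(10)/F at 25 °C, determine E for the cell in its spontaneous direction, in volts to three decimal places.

Co³⁺/Co²⁺ is the cathode (higher E°), Fe³⁺/Fe²⁺ the anode: E°cell = +1.82 − (+0.81) = +1.01 V, n = 1.
Overall: Co³⁺(aq) + Fe²⁺(aq) → Co²⁺(aq) + Fe³⁺(aq)
Q = [Co²⁺]·[Fe³⁺] / ([Co³⁺]·[Fe²⁺]); log Q = -2.613.
E = E° − (0.0592/n) log Q = +1.01 − (0.0592/1)(-2.613) = +1.165 V.

+1.165 V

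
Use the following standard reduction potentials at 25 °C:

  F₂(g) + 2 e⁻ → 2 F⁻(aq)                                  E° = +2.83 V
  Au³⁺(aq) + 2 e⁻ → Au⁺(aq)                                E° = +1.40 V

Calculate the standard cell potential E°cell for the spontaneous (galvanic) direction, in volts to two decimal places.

+1.43 V

The F₂/F⁻ couple has the higher reduction potential, so it is the cathode; Au³⁺/Au⁺ is oxidised at the anode.
E°cell = E°(cathode) − E°(anode) = (+2.83) − (+1.40) = +1.43 V.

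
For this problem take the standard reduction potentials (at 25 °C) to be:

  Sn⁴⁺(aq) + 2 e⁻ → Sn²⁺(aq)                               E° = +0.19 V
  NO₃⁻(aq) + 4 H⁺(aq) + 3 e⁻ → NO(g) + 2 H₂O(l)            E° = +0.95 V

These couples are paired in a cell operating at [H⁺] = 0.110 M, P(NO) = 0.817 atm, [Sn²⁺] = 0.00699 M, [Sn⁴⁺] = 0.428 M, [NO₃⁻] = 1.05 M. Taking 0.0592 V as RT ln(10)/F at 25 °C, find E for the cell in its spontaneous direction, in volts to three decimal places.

NO₃⁻/NO is the cathode (higher E°), Sn⁴⁺/Sn²⁺ the anode: E°cell = +0.95 − (+0.19) = +0.76 V, n = 6.
Overall: 2 NO₃⁻(aq) + 8 H⁺(aq) + 3 Sn²⁺(aq) → 2 NO(g) + 4 H₂O(l) + 3 Sn⁴⁺(aq)
Q = P(NO)^2·[Sn⁴⁺]^3 / ([NO₃⁻]^2·[H⁺]^8·[Sn²⁺]^3); log Q = 12.812.
E = E° − (0.0592/n) log Q = +0.76 − (0.0592/6)(12.812) = +0.634 V.

+0.634 V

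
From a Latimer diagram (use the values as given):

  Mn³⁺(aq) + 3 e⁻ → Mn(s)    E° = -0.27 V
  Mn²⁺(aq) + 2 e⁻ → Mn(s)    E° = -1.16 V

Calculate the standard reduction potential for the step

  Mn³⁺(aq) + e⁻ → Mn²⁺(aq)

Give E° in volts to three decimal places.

+1.510 V

Sequential free energies add, so n₃E°₃ = n₁E°₁ + n₂E°₂.
With n₃ = 3, and the known step contributing 2×(-1.16) V, the unknown satisfies 1·E° = 3×(-0.27) − 2×(-1.16) = +1.510.
E° = +1.510 / 1 = +1.510 V.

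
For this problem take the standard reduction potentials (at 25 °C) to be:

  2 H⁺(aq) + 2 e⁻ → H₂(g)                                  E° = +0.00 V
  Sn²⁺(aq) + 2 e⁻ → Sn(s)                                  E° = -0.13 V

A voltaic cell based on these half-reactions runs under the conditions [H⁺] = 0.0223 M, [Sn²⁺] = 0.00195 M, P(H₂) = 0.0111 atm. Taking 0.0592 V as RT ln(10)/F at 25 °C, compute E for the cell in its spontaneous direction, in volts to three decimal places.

+0.170 V

H⁺/H₂ is the cathode (higher E°), Sn²⁺/Sn the anode: E°cell = +0.00 − (-0.13) = +0.13 V, n = 2.
Overall: 2 H⁺(aq) + Sn(s) → H₂(g) + Sn²⁺(aq)
Q = P(H₂)·[Sn²⁺] / ([H⁺]^2); log Q = -1.361.
E = E° − (0.0592/n) log Q = +0.13 − (0.0592/2)(-1.361) = +0.170 V.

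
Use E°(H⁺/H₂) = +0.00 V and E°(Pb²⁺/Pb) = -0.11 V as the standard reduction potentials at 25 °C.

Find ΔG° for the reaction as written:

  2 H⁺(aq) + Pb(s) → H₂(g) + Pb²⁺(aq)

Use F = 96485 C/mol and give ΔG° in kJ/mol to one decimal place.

-21.2 kJ/mol

As written, H⁺/H₂ is reduced (cathode) and Pb²⁺/Pb is oxidised (anode), so E°cell = (+0.00) − (-0.11) = +0.11 V.
Balancing electrons gives n = 2.
ΔG° = −nFE° = −(2)(96485)(+0.11) = -21,227 J = -21.2 kJ/mol.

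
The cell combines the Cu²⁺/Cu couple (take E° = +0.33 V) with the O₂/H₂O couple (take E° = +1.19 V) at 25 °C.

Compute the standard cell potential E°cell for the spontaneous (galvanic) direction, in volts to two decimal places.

The O₂/H₂O couple has the higher reduction potential, so it is the cathode; Cu²⁺/Cu is oxidised at the anode.
E°cell = E°(cathode) − E°(anode) = (+1.19) − (+0.33) = +0.86 V.
Since E°cell > 0, the reaction is spontaneous under standard conditions.

+0.86 V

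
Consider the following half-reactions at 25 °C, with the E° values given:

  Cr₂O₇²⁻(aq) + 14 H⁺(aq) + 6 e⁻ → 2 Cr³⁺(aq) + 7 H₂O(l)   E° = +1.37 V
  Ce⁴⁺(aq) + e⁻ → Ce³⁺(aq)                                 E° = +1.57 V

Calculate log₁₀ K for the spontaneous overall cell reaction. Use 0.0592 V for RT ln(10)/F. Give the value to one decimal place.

Cathode: Ce⁴⁺/Ce³⁺; anode: Cr₂O₇²⁻/Cr³⁺. E°cell = +0.20 V, n = 6.
log K = nE°cell / 0.0592 = (6)(+0.20) / 0.0592 = 20.3.

20.3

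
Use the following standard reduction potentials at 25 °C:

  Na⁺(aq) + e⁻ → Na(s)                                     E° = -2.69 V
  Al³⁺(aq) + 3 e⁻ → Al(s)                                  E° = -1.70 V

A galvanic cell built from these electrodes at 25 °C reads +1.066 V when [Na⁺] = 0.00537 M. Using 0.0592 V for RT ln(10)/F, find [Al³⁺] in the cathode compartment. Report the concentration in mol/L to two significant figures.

0.0011 M

Al³⁺/Al is the cathode, Na⁺/Na the anode: E°cell = +0.99 V, n = 3.
Overall reaction: Al³⁺(aq) + 3 Na(s) → Al(s) + 3 Na⁺(aq); Q = [Na⁺]^3/[Al³⁺]^1.
From E = E° − (0.0592/n) log Q: log Q = (E° − E)·n/0.0592 = (+0.99 − (+1.066))·3/0.0592 = -3.8514.
So 1·log[Al³⁺] = 3·log(0.00537) − log Q = -6.8101 − (-3.8514) = -2.9587; [Al³⁺] = 10^(-2.9587) ≈ 0.0011 M.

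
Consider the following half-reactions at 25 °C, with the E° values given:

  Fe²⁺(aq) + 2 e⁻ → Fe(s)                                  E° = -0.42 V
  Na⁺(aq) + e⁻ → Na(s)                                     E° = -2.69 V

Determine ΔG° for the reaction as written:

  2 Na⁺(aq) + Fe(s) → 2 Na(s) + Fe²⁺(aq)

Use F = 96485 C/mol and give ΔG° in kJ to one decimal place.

+438.0 kJ

As written, Na⁺/Na is reduced (cathode) and Fe²⁺/Fe is oxidised (anode), so E°cell = (-2.69) − (-0.42) = -2.27 V.
Balancing electrons gives n = 2.
ΔG° = −nFE° = −(2)(96485)(-2.27) = 438,042 J = +438.0 kJ.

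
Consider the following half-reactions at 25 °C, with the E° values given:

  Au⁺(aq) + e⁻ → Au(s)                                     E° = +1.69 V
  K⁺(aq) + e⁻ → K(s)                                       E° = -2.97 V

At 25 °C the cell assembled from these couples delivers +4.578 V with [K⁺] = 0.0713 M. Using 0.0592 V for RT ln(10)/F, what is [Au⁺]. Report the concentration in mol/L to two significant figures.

0.0029 M

Au⁺/Au is the cathode, K⁺/K the anode: E°cell = +4.66 V, n = 1.
Overall reaction: Au⁺(aq) + K(s) → Au(s) + K⁺(aq); Q = [K⁺]^1/[Au⁺]^1.
From E = E° − (0.0592/n) log Q: log Q = (E° − E)·n/0.0592 = (+4.66 − (+4.578))·1/0.0592 = 1.3851.
So 1·log[Au⁺] = 1·log(0.0713) − log Q = -1.1469 − (1.3851) = -2.5320; [Au⁺] = 10^(-2.5320) ≈ 0.0029 M.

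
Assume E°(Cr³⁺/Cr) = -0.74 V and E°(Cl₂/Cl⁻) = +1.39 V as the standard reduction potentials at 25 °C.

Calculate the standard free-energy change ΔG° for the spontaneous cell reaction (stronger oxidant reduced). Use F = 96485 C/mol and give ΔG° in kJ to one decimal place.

Cl₂/Cl⁻ (E° = +1.39 V) is the cathode; Cr³⁺/Cr (E° = -0.74 V) is the anode, so E°cell = +2.13 V.
Balancing electrons gives n = 6 (lcm of 2 and 3).
ΔG° = −nFE° = −(6)(96485)(+2.13) = -1,233,078 J = -1233.1 kJ.

-1233.1 kJ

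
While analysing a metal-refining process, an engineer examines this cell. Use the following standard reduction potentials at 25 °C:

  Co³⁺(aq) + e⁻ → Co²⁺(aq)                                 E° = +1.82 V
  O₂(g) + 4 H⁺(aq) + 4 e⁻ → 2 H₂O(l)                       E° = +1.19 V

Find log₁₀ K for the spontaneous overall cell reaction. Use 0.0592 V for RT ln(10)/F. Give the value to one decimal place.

42.6

Cathode: Co³⁺/Co²⁺; anode: O₂/H₂O. E°cell = +0.63 V, n = 4.
log K = nE°cell / 0.0592 = (4)(+0.63) / 0.0592 = 42.6.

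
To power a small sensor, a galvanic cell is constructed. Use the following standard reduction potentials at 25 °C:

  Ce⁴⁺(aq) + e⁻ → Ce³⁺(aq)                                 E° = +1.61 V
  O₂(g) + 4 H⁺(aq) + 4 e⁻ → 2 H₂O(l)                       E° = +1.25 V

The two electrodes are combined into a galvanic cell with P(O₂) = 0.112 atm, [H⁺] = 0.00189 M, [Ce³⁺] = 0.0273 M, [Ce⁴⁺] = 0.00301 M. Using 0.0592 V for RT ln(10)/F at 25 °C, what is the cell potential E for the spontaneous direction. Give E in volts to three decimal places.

+0.479 V

Ce⁴⁺/Ce³⁺ is the cathode (higher E°), O₂/H₂O the anode: E°cell = +1.61 − (+1.25) = +0.36 V, n = 4.
Overall: 4 Ce⁴⁺(aq) + 2 H₂O(l) → 4 Ce³⁺(aq) + O₂(g) + 4 H⁺(aq)
Q = [Ce³⁺]^4·P(O₂)·[H⁺]^4 / ([Ce⁴⁺]^4); log Q = -8.015.
E = E° − (0.0592/n) log Q = +0.36 − (0.0592/4)(-8.015) = +0.479 V.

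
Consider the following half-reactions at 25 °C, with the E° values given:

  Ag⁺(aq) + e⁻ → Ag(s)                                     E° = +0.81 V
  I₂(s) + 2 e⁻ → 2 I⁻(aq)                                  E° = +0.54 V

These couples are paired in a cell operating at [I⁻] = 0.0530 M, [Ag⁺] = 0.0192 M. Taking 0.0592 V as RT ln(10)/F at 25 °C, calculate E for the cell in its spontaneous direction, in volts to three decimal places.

Ag⁺/Ag is the cathode (higher E°), I₂/I⁻ the anode: E°cell = +0.81 − (+0.54) = +0.27 V, n = 2.
Overall: 2 Ag⁺(aq) + 2 I⁻(aq) → 2 Ag(s) + I₂(s)
Q = 1 / ([Ag⁺]^2·[I⁻]^2); log Q = 5.985.
E = E° − (0.0592/n) log Q = +0.27 − (0.0592/2)(5.985) = +0.093 V.

+0.093 V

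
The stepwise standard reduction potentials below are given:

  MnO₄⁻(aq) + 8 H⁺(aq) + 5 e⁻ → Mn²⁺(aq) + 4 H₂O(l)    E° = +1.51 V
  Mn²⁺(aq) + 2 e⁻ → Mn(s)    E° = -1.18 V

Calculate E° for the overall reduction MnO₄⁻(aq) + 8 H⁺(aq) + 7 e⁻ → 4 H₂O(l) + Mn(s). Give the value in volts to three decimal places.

+0.741 V

Standard free energies of sequential steps add: ΔG°₃ = ΔG°₁ + ΔG°₂, so n₃E°₃ = n₁E°₁ + n₂E°₂.
E°₃ = (5×+1.51 + 2×-1.18) / 7 = (+5.190) / 7 = +0.741 V.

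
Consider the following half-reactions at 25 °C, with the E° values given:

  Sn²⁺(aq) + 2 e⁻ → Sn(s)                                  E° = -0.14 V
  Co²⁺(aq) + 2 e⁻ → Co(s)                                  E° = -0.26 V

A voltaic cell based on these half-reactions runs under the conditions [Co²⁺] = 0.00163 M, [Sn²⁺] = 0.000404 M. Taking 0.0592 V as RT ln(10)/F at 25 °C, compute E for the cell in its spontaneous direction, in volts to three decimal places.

+0.102 V

Sn²⁺/Sn is the cathode (higher E°), Co²⁺/Co the anode: E°cell = -0.14 − (-0.26) = +0.12 V, n = 2.
Overall: Sn²⁺(aq) + Co(s) → Sn(s) + Co²⁺(aq)
Q = [Co²⁺] / ([Sn²⁺]); log Q = 0.606.
E = E° − (0.0592/n) log Q = +0.12 − (0.0592/2)(0.606) = +0.102 V.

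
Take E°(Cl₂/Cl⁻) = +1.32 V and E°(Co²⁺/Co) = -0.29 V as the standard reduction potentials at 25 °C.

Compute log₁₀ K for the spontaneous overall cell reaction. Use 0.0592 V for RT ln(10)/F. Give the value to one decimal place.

Cathode: Cl₂/Cl⁻; anode: Co²⁺/Co. E°cell = +1.61 V, n = 2.
log K = nE°cell / 0.0592 = (2)(+1.61) / 0.0592 = 54.4.

54.4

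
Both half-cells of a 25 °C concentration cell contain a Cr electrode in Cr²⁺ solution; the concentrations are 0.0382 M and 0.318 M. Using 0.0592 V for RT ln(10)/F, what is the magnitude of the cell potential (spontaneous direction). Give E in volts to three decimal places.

+0.027 V

For a concentration cell E°cell = 0. The 0.318 M side is the cathode (reduction is favoured where [Cr²⁺] is higher).
With n = 2, E = −(0.0592/2) log([Cr²⁺]ₐₙ/[Cr²⁺]꜀ₐₜ) = −(0.0592/2) log(0.0382/0.318) = −(0.0592/2)(-0.920) = +0.027 V.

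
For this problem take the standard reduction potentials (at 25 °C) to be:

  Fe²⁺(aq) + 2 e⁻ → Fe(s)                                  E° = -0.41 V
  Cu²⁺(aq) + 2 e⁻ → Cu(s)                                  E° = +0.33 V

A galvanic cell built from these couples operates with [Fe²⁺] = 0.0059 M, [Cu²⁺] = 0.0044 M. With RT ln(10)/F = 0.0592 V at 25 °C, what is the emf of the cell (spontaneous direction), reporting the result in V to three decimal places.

+0.736 V

Cu²⁺/Cu is the cathode (higher E°), Fe²⁺/Fe the anode: E°cell = +0.33 − (-0.41) = +0.74 V, n = 2.
Overall: Cu²⁺(aq) + Fe(s) → Cu(s) + Fe²⁺(aq)
Q = [Fe²⁺] / ([Cu²⁺]); log Q = 0.127.
E = E° − (0.0592/n) log Q = +0.74 − (0.0592/2)(0.127) = +0.736 V.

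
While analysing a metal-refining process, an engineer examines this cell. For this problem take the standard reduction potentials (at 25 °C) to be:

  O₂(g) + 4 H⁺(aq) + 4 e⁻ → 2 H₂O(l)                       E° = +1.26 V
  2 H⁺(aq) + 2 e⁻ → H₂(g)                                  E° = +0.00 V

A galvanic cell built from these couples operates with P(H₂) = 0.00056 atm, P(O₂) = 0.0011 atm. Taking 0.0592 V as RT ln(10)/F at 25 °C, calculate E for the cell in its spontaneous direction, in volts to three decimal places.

O₂/H₂O is the cathode (higher E°), H⁺/H₂ the anode: E°cell = +1.26 − (+0.00) = +1.26 V, n = 4.
Overall: O₂(g) + 2 H₂(g) → 2 H₂O(l)
Q = 1 / (P(O₂)·P(H₂)^2); log Q = 9.462.
E = E° − (0.0592/n) log Q = +1.26 − (0.0592/4)(9.462) = +1.120 V.

+1.120 V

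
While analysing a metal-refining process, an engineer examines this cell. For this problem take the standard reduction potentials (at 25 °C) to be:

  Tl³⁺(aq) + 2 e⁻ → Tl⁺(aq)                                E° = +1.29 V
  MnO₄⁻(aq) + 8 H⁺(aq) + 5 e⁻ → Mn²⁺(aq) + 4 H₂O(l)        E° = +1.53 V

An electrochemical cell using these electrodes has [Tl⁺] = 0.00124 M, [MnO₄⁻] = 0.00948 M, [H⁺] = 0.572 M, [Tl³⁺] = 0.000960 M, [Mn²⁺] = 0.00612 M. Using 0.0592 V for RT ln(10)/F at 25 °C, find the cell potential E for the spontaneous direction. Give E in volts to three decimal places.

+0.223 V

MnO₄⁻/Mn²⁺ is the cathode (higher E°), Tl³⁺/Tl⁺ the anode: E°cell = +1.53 − (+1.29) = +0.24 V, n = 10.
Overall: 2 MnO₄⁻(aq) + 16 H⁺(aq) + 5 Tl⁺(aq) → 2 Mn²⁺(aq) + 8 H₂O(l) + 5 Tl³⁺(aq)
Q = [Mn²⁺]^2·[Tl³⁺]^5 / ([MnO₄⁻]^2·[H⁺]^16·[Tl⁺]^5); log Q = 2.946.
E = E° − (0.0592/n) log Q = +0.24 − (0.0592/10)(2.946) = +0.223 V.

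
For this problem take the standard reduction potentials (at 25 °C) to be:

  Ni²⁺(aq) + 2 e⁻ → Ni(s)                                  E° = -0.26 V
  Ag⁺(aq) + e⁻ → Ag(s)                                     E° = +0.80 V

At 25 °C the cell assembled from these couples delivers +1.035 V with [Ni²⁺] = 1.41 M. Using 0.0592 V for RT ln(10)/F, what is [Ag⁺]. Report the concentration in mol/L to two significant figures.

0.45 M

Ag⁺/Ag is the cathode, Ni²⁺/Ni the anode: E°cell = +1.06 V, n = 2.
Overall reaction: 2 Ag⁺(aq) + Ni(s) → 2 Ag(s) + Ni²⁺(aq); Q = [Ni²⁺]^1/[Ag⁺]^2.
From E = E° − (0.0592/n) log Q: log Q = (E° − E)·n/0.0592 = (+1.06 − (+1.035))·2/0.0592 = 0.8446.
So 2·log[Ag⁺] = 1·log(1.41) − log Q = 0.1492 − (0.8446) = -0.6954; log[Ag⁺] = -0.6954 / 2 = -0.3477; [Ag⁺] = 10^(-0.3477) ≈ 0.45 M.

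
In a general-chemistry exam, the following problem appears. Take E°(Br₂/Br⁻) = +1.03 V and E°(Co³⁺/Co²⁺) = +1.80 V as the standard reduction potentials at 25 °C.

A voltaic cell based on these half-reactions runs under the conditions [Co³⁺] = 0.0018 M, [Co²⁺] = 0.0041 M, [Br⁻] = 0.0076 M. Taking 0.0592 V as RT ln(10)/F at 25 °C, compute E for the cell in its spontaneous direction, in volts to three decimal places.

+0.623 V

Co³⁺/Co²⁺ is the cathode (higher E°), Br₂/Br⁻ the anode: E°cell = +1.80 − (+1.03) = +0.77 V, n = 2.
Overall: 2 Co³⁺(aq) + 2 Br⁻(aq) → 2 Co²⁺(aq) + Br₂(l)
Q = [Co²⁺]^2 / ([Co³⁺]^2·[Br⁻]^2); log Q = 4.953.
E = E° − (0.0592/n) log Q = +0.77 − (0.0592/2)(4.953) = +0.623 V.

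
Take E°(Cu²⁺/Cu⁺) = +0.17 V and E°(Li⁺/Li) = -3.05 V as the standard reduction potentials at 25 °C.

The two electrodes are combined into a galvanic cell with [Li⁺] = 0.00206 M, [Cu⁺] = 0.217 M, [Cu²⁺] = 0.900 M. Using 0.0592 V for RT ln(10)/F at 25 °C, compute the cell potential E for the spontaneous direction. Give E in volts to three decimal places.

Cu²⁺/Cu⁺ is the cathode (higher E°), Li⁺/Li the anode: E°cell = +0.17 − (-3.05) = +3.22 V, n = 1.
Overall: Cu²⁺(aq) + Li(s) → Cu⁺(aq) + Li⁺(aq)
Q = [Cu⁺]·[Li⁺] / ([Cu²⁺]); log Q = -3.304.
E = E° − (0.0592/n) log Q = +3.22 − (0.0592/1)(-3.304) = +3.416 V.

+3.416 V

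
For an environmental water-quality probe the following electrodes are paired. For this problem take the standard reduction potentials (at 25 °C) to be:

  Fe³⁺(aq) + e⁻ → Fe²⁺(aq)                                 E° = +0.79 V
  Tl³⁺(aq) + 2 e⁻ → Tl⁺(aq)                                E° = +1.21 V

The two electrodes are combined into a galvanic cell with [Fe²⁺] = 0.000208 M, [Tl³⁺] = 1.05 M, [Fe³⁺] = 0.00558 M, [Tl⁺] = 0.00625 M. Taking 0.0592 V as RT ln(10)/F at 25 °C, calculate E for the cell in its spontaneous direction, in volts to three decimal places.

+0.401 V

Tl³⁺/Tl⁺ is the cathode (higher E°), Fe³⁺/Fe²⁺ the anode: E°cell = +1.21 − (+0.79) = +0.42 V, n = 2.
Overall: Tl³⁺(aq) + 2 Fe²⁺(aq) → Tl⁺(aq) + 2 Fe³⁺(aq)
Q = [Tl⁺]·[Fe³⁺]^2 / ([Tl³⁺]·[Fe²⁺]^2); log Q = 0.632.
E = E° − (0.0592/n) log Q = +0.42 − (0.0592/2)(0.632) = +0.401 V.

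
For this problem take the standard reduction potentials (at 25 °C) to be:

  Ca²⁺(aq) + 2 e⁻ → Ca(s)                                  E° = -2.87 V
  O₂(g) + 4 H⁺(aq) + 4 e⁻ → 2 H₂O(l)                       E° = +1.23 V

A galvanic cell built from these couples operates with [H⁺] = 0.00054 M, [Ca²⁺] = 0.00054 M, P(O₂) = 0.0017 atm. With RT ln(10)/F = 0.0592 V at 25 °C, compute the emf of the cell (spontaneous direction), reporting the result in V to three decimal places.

+3.962 V

O₂/H₂O is the cathode (higher E°), Ca²⁺/Ca the anode: E°cell = +1.23 − (-2.87) = +4.10 V, n = 4.
Overall: O₂(g) + 4 H⁺(aq) + 2 Ca(s) → 2 H₂O(l) + 2 Ca²⁺(aq)
Q = [Ca²⁺]^2 / (P(O₂)·[H⁺]^4); log Q = 9.305.
E = E° − (0.0592/n) log Q = +4.10 − (0.0592/4)(9.305) = +3.962 V.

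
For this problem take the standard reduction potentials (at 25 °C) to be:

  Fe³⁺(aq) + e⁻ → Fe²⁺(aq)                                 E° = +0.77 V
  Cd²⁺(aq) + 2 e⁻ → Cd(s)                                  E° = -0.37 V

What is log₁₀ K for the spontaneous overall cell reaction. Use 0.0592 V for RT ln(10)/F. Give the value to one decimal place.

Cathode: Fe³⁺/Fe²⁺; anode: Cd²⁺/Cd. E°cell = +1.14 V, n = 2.
log K = nE°cell / 0.0592 = (2)(+1.14) / 0.0592 = 38.5.

38.5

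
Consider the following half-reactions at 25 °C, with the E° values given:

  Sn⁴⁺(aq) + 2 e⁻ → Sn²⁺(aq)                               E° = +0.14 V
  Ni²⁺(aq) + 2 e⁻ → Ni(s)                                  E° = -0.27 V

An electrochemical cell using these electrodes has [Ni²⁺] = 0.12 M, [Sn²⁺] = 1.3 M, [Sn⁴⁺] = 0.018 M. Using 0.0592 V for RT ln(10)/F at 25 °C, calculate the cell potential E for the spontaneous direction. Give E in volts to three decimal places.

+0.382 V

Sn⁴⁺/Sn²⁺ is the cathode (higher E°), Ni²⁺/Ni the anode: E°cell = +0.14 − (-0.27) = +0.41 V, n = 2.
Overall: Sn⁴⁺(aq) + Ni(s) → Sn²⁺(aq) + Ni²⁺(aq)
Q = [Sn²⁺]·[Ni²⁺] / ([Sn⁴⁺]); log Q = 0.938.
E = E° − (0.0592/n) log Q = +0.41 − (0.0592/2)(0.938) = +0.382 V.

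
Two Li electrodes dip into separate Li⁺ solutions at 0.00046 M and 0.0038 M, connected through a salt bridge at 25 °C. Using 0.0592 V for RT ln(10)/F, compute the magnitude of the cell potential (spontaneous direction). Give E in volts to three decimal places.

+0.054 V

For a concentration cell E°cell = 0. The 0.0038 M side is the cathode (reduction is favoured where [Li⁺] is higher).
With n = 1, E = −(0.0592/1) log([Li⁺]ₐₙ/[Li⁺]꜀ₐₜ) = −(0.0592/1) log(0.00046/0.0038) = −(0.0592/1)(-0.917) = +0.054 V.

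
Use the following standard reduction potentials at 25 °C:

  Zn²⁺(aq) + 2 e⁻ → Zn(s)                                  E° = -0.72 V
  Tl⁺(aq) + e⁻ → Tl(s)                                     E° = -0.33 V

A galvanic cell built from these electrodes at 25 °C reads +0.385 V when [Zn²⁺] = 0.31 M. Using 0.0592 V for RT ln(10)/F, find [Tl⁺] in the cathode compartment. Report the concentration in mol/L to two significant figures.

0.46 M

Tl⁺/Tl is the cathode, Zn²⁺/Zn the anode: E°cell = +0.39 V, n = 2.
Overall reaction: 2 Tl⁺(aq) + Zn(s) → 2 Tl(s) + Zn²⁺(aq); Q = [Zn²⁺]^1/[Tl⁺]^2.
From E = E° − (0.0592/n) log Q: log Q = (E° − E)·n/0.0592 = (+0.39 − (+0.385))·2/0.0592 = 0.1689.
So 2·log[Tl⁺] = 1·log(0.31) − log Q = -0.5086 − (0.1689) = -0.6775; log[Tl⁺] = -0.6775 / 2 = -0.3387; [Tl⁺] = 10^(-0.3387) ≈ 0.46 M.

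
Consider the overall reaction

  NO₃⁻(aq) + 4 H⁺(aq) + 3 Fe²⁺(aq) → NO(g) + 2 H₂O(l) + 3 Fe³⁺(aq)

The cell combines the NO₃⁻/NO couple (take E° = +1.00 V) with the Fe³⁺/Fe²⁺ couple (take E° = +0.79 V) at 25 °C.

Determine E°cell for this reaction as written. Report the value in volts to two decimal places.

The NO₃⁻/NO couple has the higher reduction potential, so it is the cathode; Fe³⁺/Fe²⁺ is oxidised at the anode.
E°cell = E°(cathode) − E°(anode) = (+1.00) − (+0.79) = +0.21 V.

+0.21 V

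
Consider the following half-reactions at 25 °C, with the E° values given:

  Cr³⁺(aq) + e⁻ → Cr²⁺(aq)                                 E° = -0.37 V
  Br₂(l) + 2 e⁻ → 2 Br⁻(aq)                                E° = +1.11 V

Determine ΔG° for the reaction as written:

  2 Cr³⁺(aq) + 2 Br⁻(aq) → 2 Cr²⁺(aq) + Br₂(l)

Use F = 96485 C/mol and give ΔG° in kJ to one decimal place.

As written, Cr³⁺/Cr²⁺ is reduced (cathode) and Br₂/Br⁻ is oxidised (anode), so E°cell = (-0.37) − (+1.11) = -1.48 V.
Balancing electrons gives n = 2.
ΔG° = −nFE° = −(2)(96485)(-1.48) = 285,596 J = +285.6 kJ.

+285.6 kJ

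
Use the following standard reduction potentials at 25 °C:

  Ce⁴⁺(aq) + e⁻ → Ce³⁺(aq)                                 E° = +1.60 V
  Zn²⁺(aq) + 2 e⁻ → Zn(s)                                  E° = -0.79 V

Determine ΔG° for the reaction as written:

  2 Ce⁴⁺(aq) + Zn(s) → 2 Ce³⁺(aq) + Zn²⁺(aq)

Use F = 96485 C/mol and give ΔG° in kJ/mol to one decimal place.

-461.2 kJ/mol

As written, Ce⁴⁺/Ce³⁺ is reduced (cathode) and Zn²⁺/Zn is oxidised (anode), so E°cell = (+1.60) − (-0.79) = +2.39 V.
Balancing electrons gives n = 2.
ΔG° = −nFE° = −(2)(96485)(+2.39) = -461,198 J = -461.2 kJ/mol.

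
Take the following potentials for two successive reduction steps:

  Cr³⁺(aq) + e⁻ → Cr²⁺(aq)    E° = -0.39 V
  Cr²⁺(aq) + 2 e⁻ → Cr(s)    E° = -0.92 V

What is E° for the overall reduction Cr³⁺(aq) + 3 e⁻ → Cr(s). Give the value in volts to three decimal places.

-0.743 V

Adding the free-energy changes (−nFE°) of the two steps gives −n₃FE°₃ = −n₁FE°₁ − n₂FE°₂.
E°₃ = (1×-0.39 + 2×-0.92) / 3 = (-2.230) / 3 = -0.743 V.
E° values themselves are not directly additive — weighting by electron count is essential.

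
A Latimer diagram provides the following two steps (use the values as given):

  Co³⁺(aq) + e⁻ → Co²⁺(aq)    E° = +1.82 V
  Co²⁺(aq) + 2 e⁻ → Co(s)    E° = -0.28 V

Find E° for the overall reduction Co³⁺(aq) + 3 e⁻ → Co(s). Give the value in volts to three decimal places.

+0.420 V

Standard free energies of sequential steps add: ΔG°₃ = ΔG°₁ + ΔG°₂, so n₃E°₃ = n₁E°₁ + n₂E°₂.
E°₃ = (1×+1.82 + 2×-0.28) / 3 = (+1.260) / 3 = +0.420 V.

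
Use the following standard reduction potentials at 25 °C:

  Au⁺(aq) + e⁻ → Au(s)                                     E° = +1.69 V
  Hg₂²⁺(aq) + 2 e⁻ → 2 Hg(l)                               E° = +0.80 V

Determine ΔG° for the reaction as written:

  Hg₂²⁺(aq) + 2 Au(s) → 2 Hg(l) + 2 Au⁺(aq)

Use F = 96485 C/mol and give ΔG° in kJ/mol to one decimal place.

+171.7 kJ/mol

As written, Hg₂²⁺/Hg is reduced (cathode) and Au⁺/Au is oxidised (anode), so E°cell = (+0.80) − (+1.69) = -0.89 V.
Balancing electrons gives n = 2.
ΔG° = −nFE° = −(2)(96485)(-0.89) = 171,743 J = +171.7 kJ/mol.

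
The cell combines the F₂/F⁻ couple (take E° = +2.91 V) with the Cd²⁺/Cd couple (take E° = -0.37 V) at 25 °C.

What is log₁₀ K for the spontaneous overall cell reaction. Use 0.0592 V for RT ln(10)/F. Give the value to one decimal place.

Cathode: F₂/F⁻; anode: Cd²⁺/Cd. E°cell = +3.28 V, n = 2.
log K = nE°cell / 0.0592 = (2)(+3.28) / 0.0592 = 110.8.

110.8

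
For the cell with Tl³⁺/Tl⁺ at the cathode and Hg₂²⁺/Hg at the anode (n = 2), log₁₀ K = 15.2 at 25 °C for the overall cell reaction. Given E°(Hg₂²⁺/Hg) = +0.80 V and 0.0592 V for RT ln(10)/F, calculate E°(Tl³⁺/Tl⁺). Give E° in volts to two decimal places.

E°cell = (0.0592/n)·log K = (0.0592/2)(15.2) = +0.450 V.
Since Tl³⁺/Tl⁺ is the cathode and Hg₂²⁺/Hg the anode, E°cell = E°(Tl³⁺/Tl⁺) − E°(Hg₂²⁺/Hg).
So E°(Tl³⁺/Tl⁺) = E°cell + E°(Hg₂²⁺/Hg) = +0.450 + (+0.80) = +1.25 V.

+1.25 V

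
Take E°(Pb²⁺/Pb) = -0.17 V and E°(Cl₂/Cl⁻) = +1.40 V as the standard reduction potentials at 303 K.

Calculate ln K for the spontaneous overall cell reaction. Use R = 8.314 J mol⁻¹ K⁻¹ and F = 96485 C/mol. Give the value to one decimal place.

Cathode: Cl₂/Cl⁻; anode: Pb²⁺/Pb. E°cell = (+1.40) − (-0.17) = +1.57 V, with n = 2.
ΔG° = −nFE° = −RT ln K, so ln K = nFE°/(RT) = (2)(96485)(+1.57) / ((8.314)(303)) = 120.264.

120.3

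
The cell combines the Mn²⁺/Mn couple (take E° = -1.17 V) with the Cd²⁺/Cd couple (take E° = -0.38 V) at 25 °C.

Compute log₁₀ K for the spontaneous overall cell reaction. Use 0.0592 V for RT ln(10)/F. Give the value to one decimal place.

Cathode: Cd²⁺/Cd; anode: Mn²⁺/Mn. E°cell = +0.79 V, n = 2.
log K = nE°cell / 0.0592 = (2)(+0.79) / 0.0592 = 26.7.

26.7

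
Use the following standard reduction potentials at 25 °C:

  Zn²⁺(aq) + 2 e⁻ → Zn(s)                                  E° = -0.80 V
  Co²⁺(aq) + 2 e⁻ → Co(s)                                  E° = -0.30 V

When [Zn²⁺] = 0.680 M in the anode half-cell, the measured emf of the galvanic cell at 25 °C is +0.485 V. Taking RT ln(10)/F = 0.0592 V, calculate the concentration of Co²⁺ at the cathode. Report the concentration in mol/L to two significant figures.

Co²⁺/Co is the cathode, Zn²⁺/Zn the anode: E°cell = +0.50 V, n = 2.
Overall reaction: Co²⁺(aq) + Zn(s) → Co(s) + Zn²⁺(aq); Q = [Zn²⁺]^1/[Co²⁺]^1.
From E = E° − (0.0592/n) log Q: log Q = (E° − E)·n/0.0592 = (+0.50 − (+0.485))·2/0.0592 = 0.5068.
So 1·log[Co²⁺] = 1·log(0.68) − log Q = -0.1675 − (0.5068) = -0.6743; [Co²⁺] = 10^(-0.6743) ≈ 0.21 M.

0.21 M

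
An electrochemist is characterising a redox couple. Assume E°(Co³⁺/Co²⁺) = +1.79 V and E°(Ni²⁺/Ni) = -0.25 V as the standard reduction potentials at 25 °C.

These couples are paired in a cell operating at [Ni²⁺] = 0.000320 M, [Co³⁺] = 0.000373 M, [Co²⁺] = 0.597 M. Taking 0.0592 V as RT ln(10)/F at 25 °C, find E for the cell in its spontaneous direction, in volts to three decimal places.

Co³⁺/Co²⁺ is the cathode (higher E°), Ni²⁺/Ni the anode: E°cell = +1.79 − (-0.25) = +2.04 V, n = 2.
Overall: 2 Co³⁺(aq) + Ni(s) → 2 Co²⁺(aq) + Ni²⁺(aq)
Q = [Co²⁺]^2·[Ni²⁺] / ([Co³⁺]^2); log Q = 2.914.
E = E° − (0.0592/n) log Q = +2.04 − (0.0592/2)(2.914) = +1.954 V.

+1.954 V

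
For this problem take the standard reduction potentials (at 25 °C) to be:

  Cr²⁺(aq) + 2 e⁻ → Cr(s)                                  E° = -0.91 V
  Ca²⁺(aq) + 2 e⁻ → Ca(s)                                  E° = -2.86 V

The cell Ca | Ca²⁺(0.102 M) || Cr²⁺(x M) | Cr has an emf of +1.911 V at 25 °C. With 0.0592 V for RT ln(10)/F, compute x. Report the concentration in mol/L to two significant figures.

Cr²⁺/Cr is the cathode, Ca²⁺/Ca the anode: E°cell = +1.95 V, n = 2.
Overall reaction: Cr²⁺(aq) + Ca(s) → Cr(s) + Ca²⁺(aq); Q = [Ca²⁺]^1/[Cr²⁺]^1.
From E = E° − (0.0592/n) log Q: log Q = (E° − E)·n/0.0592 = (+1.95 − (+1.911))·2/0.0592 = 1.3176.
So 1·log[Cr²⁺] = 1·log(0.102) − log Q = -0.9914 − (1.3176) = -2.3090; [Cr²⁺] = 10^(-2.3090) ≈ 0.0049 M.

0.0049 M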